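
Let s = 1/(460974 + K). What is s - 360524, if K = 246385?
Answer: -255019896115/707359 ≈ -3.6052e+5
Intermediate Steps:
s = 1/707359 (s = 1/(460974 + 246385) = 1/707359 ≈ 1.4137e-6)
s - 360524 = 1/707359 - 360524 = -255019896115/707359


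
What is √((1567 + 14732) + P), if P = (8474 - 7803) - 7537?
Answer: √9433 ≈ 97.124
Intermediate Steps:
P = -6866 (P = 671 - 7537 = -6866)
√((1567 + 14732) + P) = √((1567 + 14732) - 6866) = √(16299 - 6866) = √9433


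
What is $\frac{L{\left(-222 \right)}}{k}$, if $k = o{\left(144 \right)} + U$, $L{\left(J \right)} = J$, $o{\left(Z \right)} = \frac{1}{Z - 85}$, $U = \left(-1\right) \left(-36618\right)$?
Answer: $- \frac{13098}{2160463} \approx -0.0060626$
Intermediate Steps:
$U = 36618$
$o{\left(Z \right)} = \frac{1}{-85 + Z}$
$k = \frac{2160463}{59}$ ($k = \frac{1}{-85 + 144} + 36618 = \frac{1}{59} + 36618 = \frac{2160463}{59} \approx 36618.0$)
$\frac{L{\left(-222 \right)}}{k} = - \frac{222}{\frac{2160463}{59}} = \left(-222\right) \frac{59}{2160463} = - \frac{13098}{2160463}$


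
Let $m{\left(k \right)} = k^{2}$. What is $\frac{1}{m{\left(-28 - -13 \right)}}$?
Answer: $\frac{1}{225} \approx 0.0044444$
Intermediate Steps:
$\frac{1}{m{\left(-28 - -13 \right)}} = \frac{1}{\left(-28 - -13\right)^{2}} = \frac{1}{\left(-28 + 13\right)^{2}} = \frac{1}{\left(-15\right)^{2}} = \frac{1}{225}$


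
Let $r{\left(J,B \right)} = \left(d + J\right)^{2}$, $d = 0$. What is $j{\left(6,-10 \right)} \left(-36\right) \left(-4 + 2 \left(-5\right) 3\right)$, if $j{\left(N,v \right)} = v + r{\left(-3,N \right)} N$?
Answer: $53856$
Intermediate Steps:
$r{\left(J,B \right)} = J^{2}$ ($r{\left(J,B \right)} = \left(0 + J\right)^{2} = J^{2}$)
$j{\left(N,v \right)} = v + 9 N$ ($j{\left(N,v \right)} = v + \left(-3\right)^{2} N = v + 9 N$)
$j{\left(6,-10 \right)} \left(-36\right) \left(-4 + 2 \left(-5\right) 3\right) = \left(-10 + 9 \cdot 6\right) \left(-36\right) \left(-4 + 2 \left(-5\right) 3\right) = \left(-10 + 54\right) \left(-36\right) \left(-4 - 30\right) = 44 \left(-36\right) \left(-4 - 30\right) = \left(-1584\right) \left(-34\right) = 53856$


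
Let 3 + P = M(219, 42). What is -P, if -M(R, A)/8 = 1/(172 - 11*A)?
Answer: 431/145 ≈ 2.9724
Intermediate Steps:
M(R, A) = -8/(172 - 11*A)
P = -431/145 (P = -3 + 8/(-172 + 11*42) = -3 + 8/(-172 + 462) = -3 + 8/290 = -3 + 8*(1/290) = -3 + 4/145 = -431/145 ≈ -2.9724)
-P = -1*(-431/145) = 431/145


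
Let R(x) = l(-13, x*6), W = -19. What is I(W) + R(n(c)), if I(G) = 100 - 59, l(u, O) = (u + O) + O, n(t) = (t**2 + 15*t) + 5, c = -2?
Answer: -224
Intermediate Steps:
n(t) = 5 + t**2 + 15*t
l(u, O) = u + 2*O (l(u, O) = (O + u) + O = u + 2*O)
R(x) = -13 + 12*x (R(x) = -13 + 2*(x*6) = -13 + 2*(6*x) = -13 + 12*x)
I(G) = 41
I(W) + R(n(c)) = 41 + (-13 + 12*(5 + (-2)**2 + 15*(-2))) = 41 + (-13 + 12*(5 + 4 - 30)) = 41 + (-13 + 12*(-21)) = 41 + (-13 - 252) = 41 - 265 = -224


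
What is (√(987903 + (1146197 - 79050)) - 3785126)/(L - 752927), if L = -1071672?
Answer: 3785126/1824599 - 5*√82202/1824599 ≈ 2.0737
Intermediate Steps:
(√(987903 + (1146197 - 79050)) - 3785126)/(L - 752927) = (√(987903 + (1146197 - 79050)) - 3785126)/(-1071672 - 752927) = (√(987903 + 1067147) - 3785126)/(-1824599) = (√2055050 - 3785126)*(-1/1824599) = (5*√82202 - 3785126)*(-1/1824599) = (-3785126 + 5*√82202)*(-1/1824599) = 3785126/1824599 - 5*√82202/1824599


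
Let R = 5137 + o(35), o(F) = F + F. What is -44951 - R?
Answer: -50158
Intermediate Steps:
o(F) = 2*F
R = 5207 (R = 5137 + 2*35 = 5137 + 70 = 5207)
-44951 - R = -44951 - 1*5207 = -44951 - 5207 = -50158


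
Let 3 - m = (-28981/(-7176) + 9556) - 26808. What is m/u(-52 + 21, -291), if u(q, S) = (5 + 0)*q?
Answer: -123792899/1112280 ≈ -111.30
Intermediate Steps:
u(q, S) = 5*q
m = 123792899/7176 (m = 3 - ((-28981/(-7176) + 9556) - 26808) = 3 - ((-28981*(-1/7176) + 9556) - 26808) = 3 - ((28981/7176 + 9556) - 26808) = 3 - (68602837/7176 - 26808) = 3 - 1*(-123771371/7176) = 3 + 123771371/7176 = 123792899/7176 ≈ 17251.)
m/u(-52 + 21, -291) = 123792899/(7176*((5*(-52 + 21)))) = 123792899/(7176*((5*(-31)))) = (123792899/7176)/(-155) = (123792899/7176)*(-1/155) = -123792899/1112280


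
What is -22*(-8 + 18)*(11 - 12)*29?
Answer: 6380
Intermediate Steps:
-22*(-8 + 18)*(11 - 12)*29 = -220*(-1)*29 = -22*(-10)*29 = 220*29 = 6380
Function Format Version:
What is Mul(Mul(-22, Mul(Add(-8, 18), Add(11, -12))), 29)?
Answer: 6380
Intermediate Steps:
Mul(Mul(-22, Mul(Add(-8, 18), Add(11, -12))), 29) = Mul(Mul(-22, Mul(10, -1)), 29) = Mul(Mul(-22, -10), 29) = Mul(220, 29) = 6380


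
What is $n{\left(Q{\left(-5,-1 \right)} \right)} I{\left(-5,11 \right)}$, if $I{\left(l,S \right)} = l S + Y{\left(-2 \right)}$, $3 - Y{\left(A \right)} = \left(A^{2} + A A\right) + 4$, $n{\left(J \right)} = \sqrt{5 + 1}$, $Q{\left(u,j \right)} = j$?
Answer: $- 64 \sqrt{6} \approx -156.77$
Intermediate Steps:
$n{\left(J \right)} = \sqrt{6}$
$Y{\left(A \right)} = -1 - 2 A^{2}$ ($Y{\left(A \right)} = 3 - \left(\left(A^{2} + A A\right) + 4\right) = 3 - \left(\left(A^{2} + A^{2}\right) + 4\right) = 3 - \left(2 A^{2} + 4\right) = 3 - \left(4 + 2 A^{2}\right) = -1 - 2 A^{2}$)
$I{\left(l,S \right)} = -9 + S l$ ($I{\left(l,S \right)} = l S - \left(1 + 2 \left(-2\right)^{2}\right) = S l - 9 = -9 + S l$)
$n{\left(Q{\left(-5,-1 \right)} \right)} I{\left(-5,11 \right)} = \sqrt{6} \left(-9 + 11 \left(-5\right)\right) = \sqrt{6} \left(-9 - 55\right) = \sqrt{6} \left(-64\right) = - 64 \sqrt{6}$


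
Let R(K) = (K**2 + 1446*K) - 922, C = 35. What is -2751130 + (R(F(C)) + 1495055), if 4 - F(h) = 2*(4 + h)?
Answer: -1358525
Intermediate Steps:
F(h) = -4 - 2*h (F(h) = 4 - 2*(4 + h) = 4 - (8 + 2*h) = 4 + (-8 - 2*h) = -4 - 2*h)
R(K) = -922 + K**2 + 1446*K
-2751130 + (R(F(C)) + 1495055) = -2751130 + ((-922 + (-4 - 2*35)**2 + 1446*(-4 - 2*35)) + 1495055) = -2751130 + ((-922 + (-4 - 70)**2 + 1446*(-4 - 70)) + 1495055) = -2751130 + ((-922 + (-74)**2 + 1446*(-74)) + 1495055) = -2751130 + ((-922 + 5476 - 107004) + 1495055) = -2751130 + (-102450 + 1495055) = -2751130 + 1392605 = -1358525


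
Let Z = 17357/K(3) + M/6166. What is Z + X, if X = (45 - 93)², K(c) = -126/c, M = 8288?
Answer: 244998161/129486 ≈ 1892.1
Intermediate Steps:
Z = -53337583/129486 (Z = 17357/((-126/3)) + 8288/6166 = 17357/((-126*⅓)) + 8288*(1/6166) = 17357/(-42) + 4144/3083 = 17357*(-1/42) + 4144/3083 = -17357/42 + 4144/3083 = -53337583/129486 ≈ -411.92)
X = 2304 (X = (-48)² = 2304)
Z + X = -53337583/129486 + 2304 = 244998161/129486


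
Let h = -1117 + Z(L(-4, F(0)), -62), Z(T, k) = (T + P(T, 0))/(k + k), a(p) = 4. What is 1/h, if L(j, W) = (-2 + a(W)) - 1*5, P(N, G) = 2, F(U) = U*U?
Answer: -124/138507 ≈ -0.00089526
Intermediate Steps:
F(U) = U²
L(j, W) = -3 (L(j, W) = (-2 + 4) - 1*5 = 2 - 5 = -3)
Z(T, k) = (2 + T)/(2*k) (Z(T, k) = (T + 2)/(k + k) = (2 + T)/((2*k)) = (2 + T)*(1/(2*k)) = (2 + T)/(2*k))
h = -138507/124 (h = -1117 + (½)*(2 - 3)/(-62) = -1117 + (½)*(-1/62)*(-1) = -1117 + 1/124 = -138507/124 ≈ -1117.0)
1/h = 1/(-138507/124) = -124/138507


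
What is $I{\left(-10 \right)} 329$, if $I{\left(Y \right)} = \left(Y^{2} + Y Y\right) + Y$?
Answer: $62510$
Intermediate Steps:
$I{\left(Y \right)} = Y + 2 Y^{2}$ ($I{\left(Y \right)} = \left(Y^{2} + Y^{2}\right) + Y = 2 Y^{2} + Y = Y + 2 Y^{2}$)
$I{\left(-10 \right)} 329 = - 10 \left(1 + 2 \left(-10\right)\right) 329 = - 10 \left(1 - 20\right) 329 = \left(-10\right) \left(-19\right) 329 = 190 \cdot 329 = 62510$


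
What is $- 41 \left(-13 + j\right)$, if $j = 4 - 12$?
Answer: $861$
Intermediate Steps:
$j = -8$
$- 41 \left(-13 + j\right) = - 41 \left(-13 - 8\right) = \left(-41\right) \left(-21\right) = 861$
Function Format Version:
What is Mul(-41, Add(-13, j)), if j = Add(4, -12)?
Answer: 861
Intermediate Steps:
j = -8
Mul(-41, Add(-13, j)) = Mul(-41, Add(-13, -8)) = Mul(-41, -21) = 861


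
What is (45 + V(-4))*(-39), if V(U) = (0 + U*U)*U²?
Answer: -11739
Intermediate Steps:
V(U) = U⁴ (V(U) = (0 + U²)*U² = U²*U² = U⁴)
(45 + V(-4))*(-39) = (45 + (-4)⁴)*(-39) = (45 + 256)*(-39) = 301*(-39) = -11739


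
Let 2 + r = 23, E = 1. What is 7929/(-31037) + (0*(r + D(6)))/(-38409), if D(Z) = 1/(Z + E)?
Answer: -7929/31037 ≈ -0.25547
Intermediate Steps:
r = 21 (r = -2 + 23 = 21)
D(Z) = 1/(1 + Z) (D(Z) = 1/(Z + 1) = 1/(1 + Z))
7929/(-31037) + (0*(r + D(6)))/(-38409) = 7929/(-31037) + (0*(21 + 1/(1 + 6)))/(-38409) = 7929*(-1/31037) + (0*(21 + 1/7))*(-1/38409) = -7929/31037 + (0*(21 + ⅐))*(-1/38409) = -7929/31037 + (0*(148/7))*(-1/38409) = -7929/31037 + 0*(-1/38409) = -7929/31037 + 0 = -7929/31037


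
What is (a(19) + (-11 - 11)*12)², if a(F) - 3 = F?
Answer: 58564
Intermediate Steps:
a(F) = 3 + F
(a(19) + (-11 - 11)*12)² = ((3 + 19) + (-11 - 11)*12)² = (22 - 22*12)² = (22 - 264)² = (-242)² = 58564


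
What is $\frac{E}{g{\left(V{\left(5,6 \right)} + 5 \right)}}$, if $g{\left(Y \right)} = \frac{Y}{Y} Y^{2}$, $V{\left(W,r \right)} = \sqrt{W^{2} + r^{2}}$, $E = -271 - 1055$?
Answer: $- \frac{1326}{\left(5 + \sqrt{61}\right)^{2}} \approx -8.0803$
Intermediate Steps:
$E = -1326$
$g{\left(Y \right)} = Y^{2}$ ($g{\left(Y \right)} = 1 Y^{2} = Y^{2}$)
$\frac{E}{g{\left(V{\left(5,6 \right)} + 5 \right)}} = - \frac{1326}{\left(\sqrt{5^{2} + 6^{2}} + 5\right)^{2}} = - \frac{1326}{\left(\sqrt{25 + 36} + 5\right)^{2}} = - \frac{1326}{\left(\sqrt{61} + 5\right)^{2}} = - \frac{1326}{\left(5 + \sqrt{61}\right)^{2}}$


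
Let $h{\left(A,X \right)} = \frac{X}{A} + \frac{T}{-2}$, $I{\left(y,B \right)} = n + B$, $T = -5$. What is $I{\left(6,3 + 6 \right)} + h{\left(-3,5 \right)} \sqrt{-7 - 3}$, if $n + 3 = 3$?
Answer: $9 + \frac{5 i \sqrt{10}}{6} \approx 9.0 + 2.6352 i$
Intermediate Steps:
$n = 0$ ($n = -3 + 3 = 0$)
$I{\left(y,B \right)} = B$ ($I{\left(y,B \right)} = 0 + B = B$)
$h{\left(A,X \right)} = \frac{5}{2} + \frac{X}{A}$ ($h{\left(A,X \right)} = \frac{X}{A} - \frac{5}{-2} = \frac{X}{A} - - \frac{5}{2} = \frac{X}{A} + \frac{5}{2} = \frac{5}{2} + \frac{X}{A}$)
$I{\left(6,3 + 6 \right)} + h{\left(-3,5 \right)} \sqrt{-7 - 3} = \left(3 + 6\right) + \left(\frac{5}{2} + \frac{5}{-3}\right) \sqrt{-7 - 3} = 9 + \left(\frac{5}{2} + 5 \left(- \frac{1}{3}\right)\right) \sqrt{-10} = 9 + \left(\frac{5}{2} - \frac{5}{3}\right) i \sqrt{10} = 9 + \frac{5 i \sqrt{10}}{6}$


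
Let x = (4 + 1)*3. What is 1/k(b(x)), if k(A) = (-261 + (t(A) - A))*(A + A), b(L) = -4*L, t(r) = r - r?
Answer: 1/24120 ≈ 4.1459e-5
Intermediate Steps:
t(r) = 0
x = 15 (x = 5*3 = 15)
k(A) = 2*A*(-261 - A) (k(A) = (-261 + (0 - A))*(A + A) = (-261 - A)*(2*A) = 2*A*(-261 - A))
1/k(b(x)) = 1/(-2*(-4*15)*(261 - 4*15)) = 1/(-2*(-60)*(261 - 60)) = 1/(-2*(-60)*201) = 1/24120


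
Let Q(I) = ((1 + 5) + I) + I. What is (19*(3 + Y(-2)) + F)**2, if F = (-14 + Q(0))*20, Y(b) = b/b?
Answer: 7056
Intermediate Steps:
Y(b) = 1
Q(I) = 6 + 2*I (Q(I) = (6 + I) + I = 6 + 2*I)
F = -160 (F = (-14 + (6 + 2*0))*20 = (-14 + (6 + 0))*20 = (-14 + 6)*20 = -8*20 = -160)
(19*(3 + Y(-2)) + F)**2 = (19*(3 + 1) - 160)**2 = (19*4 - 160)**2 = (76 - 160)**2 = (-84)**2 = 7056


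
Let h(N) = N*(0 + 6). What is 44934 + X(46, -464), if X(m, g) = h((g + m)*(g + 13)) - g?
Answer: 1176506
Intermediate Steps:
h(N) = 6*N (h(N) = N*6 = 6*N)
X(m, g) = -g + 6*(13 + g)*(g + m) (X(m, g) = 6*((g + m)*(g + 13)) - g = 6*((g + m)*(13 + g)) - g = 6*((13 + g)*(g + m)) - g = 6*(13 + g)*(g + m) - g = -g + 6*(13 + g)*(g + m))
44934 + X(46, -464) = 44934 + (6*(-464)**2 + 77*(-464) + 78*46 + 6*(-464)*46) = 44934 + (6*215296 - 35728 + 3588 - 128064) = 44934 + (1291776 - 35728 + 3588 - 128064) = 44934 + 1131572 = 1176506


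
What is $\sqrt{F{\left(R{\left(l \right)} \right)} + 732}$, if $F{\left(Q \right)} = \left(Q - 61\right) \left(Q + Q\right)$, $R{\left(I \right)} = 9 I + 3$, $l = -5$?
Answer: $2 \sqrt{2346} \approx 96.871$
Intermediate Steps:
$R{\left(I \right)} = 3 + 9 I$
$F{\left(Q \right)} = 2 Q \left(-61 + Q\right)$ ($F{\left(Q \right)} = \left(-61 + Q\right) 2 Q = 2 Q \left(-61 + Q\right)$)
$\sqrt{F{\left(R{\left(l \right)} \right)} + 732} = \sqrt{2 \left(3 + 9 \left(-5\right)\right) \left(-61 + \left(3 + 9 \left(-5\right)\right)\right) + 732} = \sqrt{2 \left(3 - 45\right) \left(-61 + \left(3 - 45\right)\right) + 732} = \sqrt{2 \left(-42\right) \left(-61 - 42\right) + 732} = \sqrt{2 \left(-42\right) \left(-103\right) + 732} = \sqrt{8652 + 732} = \sqrt{9384} = 2 \sqrt{2346}$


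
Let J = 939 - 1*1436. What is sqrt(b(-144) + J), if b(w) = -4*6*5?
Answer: I*sqrt(617) ≈ 24.839*I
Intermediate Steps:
b(w) = -120 (b(w) = -24*5 = -120)
J = -497 (J = 939 - 1436 = -497)
sqrt(b(-144) + J) = sqrt(-120 - 497) = sqrt(-617) = I*sqrt(617)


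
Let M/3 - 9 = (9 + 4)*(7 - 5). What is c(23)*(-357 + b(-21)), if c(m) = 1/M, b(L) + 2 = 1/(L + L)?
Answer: -15079/4410 ≈ -3.4193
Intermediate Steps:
b(L) = -2 + 1/(2*L) (b(L) = -2 + 1/(L + L) = -2 + 1/(2*L))
M = 105 (M = 27 + 3*((9 + 4)*(7 - 5)) = 27 + 3*(13*2) = 27 + 3*26 = 27 + 78 = 105)
c(m) = 1/105
c(23)*(-357 + b(-21)) = (-357 + (-2 + (½)/(-21)))/105 = (-357 + (-2 + (½)*(-1/21)))/105 = (-357 + (-2 - 1/42))/105 = (-357 - 85/42)/105 = (1/105)*(-15079/42) = -15079/4410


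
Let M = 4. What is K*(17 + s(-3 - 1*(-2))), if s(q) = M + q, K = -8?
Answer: -160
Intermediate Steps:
s(q) = 4 + q
K*(17 + s(-3 - 1*(-2))) = -8*(17 + (4 + (-3 - 1*(-2)))) = -8*(17 + (4 + (-3 + 2))) = -8*(17 + (4 - 1)) = -8*(17 + 3) = -8*20 = -160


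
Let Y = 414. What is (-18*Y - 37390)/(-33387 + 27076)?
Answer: 44842/6311 ≈ 7.1054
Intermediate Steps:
(-18*Y - 37390)/(-33387 + 27076) = (-18*414 - 37390)/(-33387 + 27076) = (-7452 - 37390)/(-6311) = -44842*(-1/6311) = 44842/6311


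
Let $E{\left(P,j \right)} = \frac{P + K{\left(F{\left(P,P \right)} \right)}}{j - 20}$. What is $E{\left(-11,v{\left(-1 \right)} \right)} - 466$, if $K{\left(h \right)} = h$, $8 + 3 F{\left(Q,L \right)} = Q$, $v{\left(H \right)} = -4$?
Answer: $- \frac{8375}{18} \approx -465.28$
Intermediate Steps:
$F{\left(Q,L \right)} = - \frac{8}{3} + \frac{Q}{3}$
$E{\left(P,j \right)} = \frac{- \frac{8}{3} + \frac{4 P}{3}}{-20 + j}$ ($E{\left(P,j \right)} = \frac{P + \left(- \frac{8}{3} + \frac{P}{3}\right)}{j - 20} = \frac{- \frac{8}{3} + \frac{4 P}{3}}{-20 + j}$)
$E{\left(-11,v{\left(-1 \right)} \right)} - 466 = \frac{4 \left(-2 - 11\right)}{3 \left(-20 - 4\right)} - 466 = \frac{4}{3} \frac{1}{-24} \left(-13\right) - 466 = \frac{4}{3} \left(- \frac{1}{24}\right) \left(-13\right) - 466 = \frac{13}{18} - 466 = - \frac{8375}{18}$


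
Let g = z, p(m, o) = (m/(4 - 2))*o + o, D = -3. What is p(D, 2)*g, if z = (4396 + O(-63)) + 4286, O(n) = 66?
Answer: -8748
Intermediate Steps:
p(m, o) = o + m*o/2 (p(m, o) = (m/2)*o + o = m*o/2 + o = o + m*o/2)
z = 8748 (z = (4396 + 66) + 4286 = 4462 + 4286 = 8748)
g = 8748
p(D, 2)*g = ((½)*2*(2 - 3))*8748 = ((½)*2*(-1))*8748 = -1*8748 = -8748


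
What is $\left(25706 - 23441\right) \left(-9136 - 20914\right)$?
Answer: $-68063250$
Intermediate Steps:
$\left(25706 - 23441\right) \left(-9136 - 20914\right) = 2265 \left(-30050\right) = -68063250$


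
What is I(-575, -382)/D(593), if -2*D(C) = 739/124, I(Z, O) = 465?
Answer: -115320/739 ≈ -156.05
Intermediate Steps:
D(C) = -739/248 (D(C) = -739/(2*124) = -½*739/124 = -739/248)
I(-575, -382)/D(593) = 465/(-739/248) = 465*(-248/739) = -115320/739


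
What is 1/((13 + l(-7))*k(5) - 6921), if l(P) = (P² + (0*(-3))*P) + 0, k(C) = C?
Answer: -1/6611 ≈ -0.00015126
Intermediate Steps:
l(P) = P² (l(P) = (P² + 0*P) + 0 = (P² + 0) + 0 = P² + 0 = P²)
1/((13 + l(-7))*k(5) - 6921) = 1/((13 + (-7)²)*5 - 6921) = 1/((13 + 49)*5 - 6921) = 1/(62*5 - 6921) = 1/(310 - 6921) = 1/(-6611) = -1/6611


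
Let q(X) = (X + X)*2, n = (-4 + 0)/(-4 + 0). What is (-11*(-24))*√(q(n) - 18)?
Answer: 264*I*√14 ≈ 987.8*I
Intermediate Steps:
n = 1 (n = -4/(-4) = -4*(-¼) = 1)
q(X) = 4*X (q(X) = (2*X)*2 = 4*X)
(-11*(-24))*√(q(n) - 18) = (-11*(-24))*√(4*1 - 18) = 264*√(4 - 18) = 264*√(-14) = 264*(I*√14) = 264*I*√14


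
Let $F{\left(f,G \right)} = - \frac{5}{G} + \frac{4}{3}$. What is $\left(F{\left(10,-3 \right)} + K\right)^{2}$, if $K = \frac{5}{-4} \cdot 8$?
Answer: $49$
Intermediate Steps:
$F{\left(f,G \right)} = \frac{4}{3} - \frac{5}{G}$ ($F{\left(f,G \right)} = - \frac{5}{G} + 4 \cdot \frac{1}{3} = - \frac{5}{G} + \frac{4}{3} = \frac{4}{3} - \frac{5}{G}$)
$K = -10$ ($K = 5 \left(- \frac{1}{4}\right) 8 = \left(- \frac{5}{4}\right) 8 = -10$)
$\left(F{\left(10,-3 \right)} + K\right)^{2} = \left(\left(\frac{4}{3} - \frac{5}{-3}\right) - 10\right)^{2} = \left(\left(\frac{4}{3} - - \frac{5}{3}\right) - 10\right)^{2} = \left(\left(\frac{4}{3} + \frac{5}{3}\right) - 10\right)^{2} = \left(3 - 10\right)^{2} = \left(-7\right)^{2} = 49$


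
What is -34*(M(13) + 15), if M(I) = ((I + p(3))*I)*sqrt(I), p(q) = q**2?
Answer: -510 - 9724*sqrt(13) ≈ -35570.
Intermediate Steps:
M(I) = I**(3/2)*(9 + I) (M(I) = ((I + 3**2)*I)*sqrt(I) = ((I + 9)*I)*sqrt(I) = ((9 + I)*I)*sqrt(I) = (I*(9 + I))*sqrt(I) = I**(3/2)*(9 + I))
-34*(M(13) + 15) = -34*(13**(3/2)*(9 + 13) + 15) = -34*((13*sqrt(13))*22 + 15) = -34*(286*sqrt(13) + 15) = -34*(15 + 286*sqrt(13)) = -510 - 9724*sqrt(13)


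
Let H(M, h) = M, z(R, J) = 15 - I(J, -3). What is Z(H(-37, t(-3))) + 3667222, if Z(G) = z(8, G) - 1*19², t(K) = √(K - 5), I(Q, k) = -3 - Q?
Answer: 3666842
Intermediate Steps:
t(K) = √(-5 + K)
z(R, J) = 18 + J (z(R, J) = 15 - (-3 - J) = 15 + (3 + J) = 18 + J)
Z(G) = -343 + G (Z(G) = (18 + G) - 1*19² = (18 + G) - 1*361 = (18 + G) - 361 = -343 + G)
Z(H(-37, t(-3))) + 3667222 = (-343 - 37) + 3667222 = -380 + 3667222 = 3666842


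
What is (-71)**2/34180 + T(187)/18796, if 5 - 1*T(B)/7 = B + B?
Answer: 403981/40152955 ≈ 0.010061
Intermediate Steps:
T(B) = 35 - 14*B (T(B) = 35 - 7*(B + B) = 35 - 14*B)
(-71)**2/34180 + T(187)/18796 = (-71)**2/34180 + (35 - 14*187)/18796 = 5041*(1/34180) + (35 - 2618)*(1/18796) = 5041/34180 - 2583*1/18796 = 5041/34180 - 2583/18796 = 403981/40152955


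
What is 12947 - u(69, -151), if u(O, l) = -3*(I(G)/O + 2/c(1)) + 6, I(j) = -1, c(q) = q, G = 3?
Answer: 297780/23 ≈ 12947.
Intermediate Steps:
u(O, l) = 3/O (u(O, l) = -3*(-1/O + 2/1) + 6 = -3*(-1/O + 2*1) + 6 = -3*(-1/O + 2) + 6 = -3*(2 - 1/O) + 6 = (-6 + 3/O) + 6 = 3/O)
12947 - u(69, -151) = 12947 - 3/69 = 12947 - 1*1/23 = 12947 - 1/23 = 297780/23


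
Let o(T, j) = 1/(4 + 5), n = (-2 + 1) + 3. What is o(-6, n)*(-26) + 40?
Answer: 334/9 ≈ 37.111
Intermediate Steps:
n = 2 (n = -1 + 3 = 2)
o(T, j) = 1/9
o(-6, n)*(-26) + 40 = (1/9)*(-26) + 40 = -26/9 + 40 = 334/9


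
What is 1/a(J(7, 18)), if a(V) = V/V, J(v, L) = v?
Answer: 1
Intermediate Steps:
a(V) = 1
1/a(J(7, 18)) = 1/1 = 1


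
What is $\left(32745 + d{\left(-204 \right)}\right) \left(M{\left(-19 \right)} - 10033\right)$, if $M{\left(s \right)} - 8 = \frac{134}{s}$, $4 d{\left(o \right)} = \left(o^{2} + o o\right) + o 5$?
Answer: $- \frac{10159078482}{19} \approx -5.3469 \cdot 10^{8}$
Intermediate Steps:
$d{\left(o \right)} = \frac{o^{2}}{2} + \frac{5 o}{4}$ ($d{\left(o \right)} = \frac{\left(o^{2} + o o\right) + o 5}{4} = \frac{\left(o^{2} + o^{2}\right) + 5 o}{4} = \frac{2 o^{2} + 5 o}{4} = \frac{o^{2}}{2} + \frac{5 o}{4}$)
$M{\left(s \right)} = 8 + \frac{134}{s}$
$\left(32745 + d{\left(-204 \right)}\right) \left(M{\left(-19 \right)} - 10033\right) = \left(32745 + \frac{1}{4} \left(-204\right) \left(5 + 2 \left(-204\right)\right)\right) \left(\left(8 + \frac{134}{-19}\right) - 10033\right) = \left(32745 + \frac{1}{4} \left(-204\right) \left(5 - 408\right)\right) \left(\left(8 + 134 \left(- \frac{1}{19}\right)\right) - 10033\right) = \left(32745 + \frac{1}{4} \left(-204\right) \left(-403\right)\right) \left(\left(8 - \frac{134}{19}\right) - 10033\right) = \left(32745 + 20553\right) \left(\frac{18}{19} - 10033\right) = 53298 \left(- \frac{190609}{19}\right) = - \frac{10159078482}{19}$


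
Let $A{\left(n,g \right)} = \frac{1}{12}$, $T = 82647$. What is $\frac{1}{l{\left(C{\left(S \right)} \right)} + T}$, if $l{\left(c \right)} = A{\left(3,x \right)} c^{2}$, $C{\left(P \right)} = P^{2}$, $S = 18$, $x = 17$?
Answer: $\frac{1}{91395} \approx 1.0942 \cdot 10^{-5}$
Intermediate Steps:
$A{\left(n,g \right)} = \frac{1}{12}$
$l{\left(c \right)} = \frac{c^{2}}{12}$
$\frac{1}{l{\left(C{\left(S \right)} \right)} + T} = \frac{1}{\frac{\left(18^{2}\right)^{2}}{12} + 82647} = \frac{1}{\frac{324^{2}}{12} + 82647} = \frac{1}{\frac{1}{12} \cdot 104976 + 82647} = \frac{1}{8748 + 82647} = \frac{1}{91395}$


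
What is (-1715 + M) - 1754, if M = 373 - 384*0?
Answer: -3096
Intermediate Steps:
M = 373 (M = 373 - 1*0 = 373 + 0 = 373)
(-1715 + M) - 1754 = (-1715 + 373) - 1754 = -1342 - 1754 = -3096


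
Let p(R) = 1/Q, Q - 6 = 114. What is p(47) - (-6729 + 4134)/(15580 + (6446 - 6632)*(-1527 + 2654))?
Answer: -58679/11642520 ≈ -0.0050401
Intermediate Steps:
Q = 120 (Q = 6 + 114 = 120)
p(R) = 1/120
p(47) - (-6729 + 4134)/(15580 + (6446 - 6632)*(-1527 + 2654)) = 1/120 - (-6729 + 4134)/(15580 + (6446 - 6632)*(-1527 + 2654)) = 1/120 - (-2595)/(15580 - 186*1127) = 1/120 - (-2595)/(15580 - 209622) = 1/120 - (-2595)/(-194042) = 1/120 - (-2595)*(-1)/194042 = 1/120 - 1*2595/194042 = 1/120 - 2595/194042 = -58679/11642520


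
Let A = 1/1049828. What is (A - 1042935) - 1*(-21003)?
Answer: -1072852827695/1049828 ≈ -1.0219e+6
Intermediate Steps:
A = 1/1049828 ≈ 9.5254e-7
(A - 1042935) - 1*(-21003) = (1/1049828 - 1042935) - 1*(-21003) = -1094902365179/1049828 + 21003 = -1072852827695/1049828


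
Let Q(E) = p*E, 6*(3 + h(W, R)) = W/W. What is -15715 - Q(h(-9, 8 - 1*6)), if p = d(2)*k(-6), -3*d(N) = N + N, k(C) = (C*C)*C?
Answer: -14899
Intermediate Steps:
h(W, R) = -17/6 (h(W, R) = -3 + (W/W)/6 = -3 + (⅙)*1 = -3 + ⅙ = -17/6)
k(C) = C³ (k(C) = C²*C = C³)
d(N) = -2*N/3 (d(N) = -(N + N)/3 = -2*N/3)
p = 288 (p = -⅔*2*(-6)³ = -4/3*(-216) = 288)
Q(E) = 288*E
-15715 - Q(h(-9, 8 - 1*6)) = -15715 - 288*(-17)/6 = -15715 - 1*(-816) = -15715 + 816 = -14899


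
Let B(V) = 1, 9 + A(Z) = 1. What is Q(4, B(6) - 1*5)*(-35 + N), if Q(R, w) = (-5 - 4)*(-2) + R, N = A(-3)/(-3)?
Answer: -2134/3 ≈ -711.33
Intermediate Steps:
A(Z) = -8 (A(Z) = -9 + 1 = -8)
N = 8/3 (N = -8/(-3) = -8*(-1/3) = 8/3 ≈ 2.6667)
Q(R, w) = 18 + R (Q(R, w) = -9*(-2) + R = 18 + R)
Q(4, B(6) - 1*5)*(-35 + N) = (18 + 4)*(-35 + 8/3) = 22*(-97/3) = -2134/3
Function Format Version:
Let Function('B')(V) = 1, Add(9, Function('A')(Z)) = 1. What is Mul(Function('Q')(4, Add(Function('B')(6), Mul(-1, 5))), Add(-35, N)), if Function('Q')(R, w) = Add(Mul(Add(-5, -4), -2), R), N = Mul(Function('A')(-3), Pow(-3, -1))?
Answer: Rational(-2134, 3) ≈ -711.33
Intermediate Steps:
Function('A')(Z) = -8 (Function('A')(Z) = Add(-9, 1) = -8)
N = Rational(8, 3) (N = Mul(-8, Pow(-3, -1)) = Mul(-8, Rational(-1, 3)) = Rational(8, 3) ≈ 2.6667)
Function('Q')(R, w) = Add(18, R) (Function('Q')(R, w) = Add(Mul(-9, -2), R) = Add(18, R))
Mul(Function('Q')(4, Add(Function('B')(6), Mul(-1, 5))), Add(-35, N)) = Mul(Add(18, 4), Add(-35, Rational(8, 3))) = Mul(22, Rational(-97, 3)) = Rational(-2134, 3)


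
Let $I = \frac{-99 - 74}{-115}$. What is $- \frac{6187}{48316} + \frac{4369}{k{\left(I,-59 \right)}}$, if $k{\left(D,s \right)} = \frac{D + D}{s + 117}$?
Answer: $\frac{703992763989}{8358668} \approx 84223.0$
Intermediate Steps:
$I = \frac{173}{115}$ ($I = \left(-99 - 74\right) \left(- \frac{1}{115}\right) = \left(-173\right) \left(- \frac{1}{115}\right) = \frac{173}{115} \approx 1.5043$)
$k{\left(D,s \right)} = \frac{2 D}{117 + s}$
$- \frac{6187}{48316} + \frac{4369}{k{\left(I,-59 \right)}} = - \frac{6187}{48316} + \frac{4369}{2 \cdot \frac{173}{115} \frac{1}{117 - 59}} = \left(-6187\right) \frac{1}{48316} + \frac{4369}{2 \cdot \frac{173}{115} \cdot \frac{1}{58}} = - \frac{6187}{48316} + \frac{4369}{2 \cdot \frac{173}{115} \cdot \frac{1}{58}} = - \frac{6187}{48316} + \frac{4369}{\frac{173}{3335}} = - \frac{6187}{48316} + 4369 \cdot \frac{3335}{173} = - \frac{6187}{48316} + \frac{14570615}{173} = \frac{703992763989}{8358668}$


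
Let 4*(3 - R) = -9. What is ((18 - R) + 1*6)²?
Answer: 5625/16 ≈ 351.56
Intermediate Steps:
R = 21/4 (R = 3 - ¼*(-9) = 3 + 9/4 = 21/4 ≈ 5.2500)
((18 - R) + 1*6)² = ((18 - 1*21/4) + 1*6)² = ((18 - 21/4) + 6)² = (51/4 + 6)² = (75/4)² = 5625/16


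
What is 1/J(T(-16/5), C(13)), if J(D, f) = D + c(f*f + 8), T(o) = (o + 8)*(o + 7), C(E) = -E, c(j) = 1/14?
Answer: 350/6409 ≈ 0.054611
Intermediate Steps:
c(j) = 1/14
T(o) = (7 + o)*(8 + o) (T(o) = (8 + o)*(7 + o) = (7 + o)*(8 + o))
J(D, f) = 1/14 + D (J(D, f) = D + 1/14 = 1/14 + D)
1/J(T(-16/5), C(13)) = 1/(1/14 + (56 + (-16/5)² + 15*(-16/5))) = 1/(1/14 + (56 + 256/25 - 48)) = 1/(1/14 + 456/25) = 1/(6409/350) = 350/6409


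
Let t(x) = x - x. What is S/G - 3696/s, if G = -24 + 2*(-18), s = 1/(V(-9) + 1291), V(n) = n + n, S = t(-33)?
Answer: -4705008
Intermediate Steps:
t(x) = 0
S = 0
V(n) = 2*n
s = 1/1273 (s = 1/(2*(-9) + 1291) = 1/(-18 + 1291) = 1/1273 ≈ 0.00078555)
G = -60 (G = -24 - 36 = -60)
S/G - 3696/s = 0/(-60) - 3696/1/1273 = 0*(-1/60) - 3696*1273 = 0 - 4705008 = -4705008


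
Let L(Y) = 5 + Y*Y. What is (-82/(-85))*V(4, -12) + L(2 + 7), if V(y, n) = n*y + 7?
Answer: 3948/85 ≈ 46.447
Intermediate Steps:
L(Y) = 5 + Y**2
V(y, n) = 7 + n*y
(-82/(-85))*V(4, -12) + L(2 + 7) = (-82/(-85))*(7 - 12*4) + (5 + (2 + 7)**2) = (-82*(-1/85))*(7 - 48) + (5 + 9**2) = (82/85)*(-41) + (5 + 81) = -3362/85 + 86 = 3948/85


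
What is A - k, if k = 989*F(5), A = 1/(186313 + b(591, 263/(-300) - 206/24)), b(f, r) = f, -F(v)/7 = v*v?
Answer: 32348409801/186904 ≈ 1.7308e+5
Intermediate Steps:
F(v) = -7*v² (F(v) = -7*v*v = -7*v²)
A = 1/186904 (A = 1/(186313 + 591) = 1/186904 ≈ 5.3503e-6)
k = -173075 (k = 989*(-7*5²) = 989*(-7*25) = 989*(-175) = -173075)
A - k = 1/186904 - 1*(-173075) = 1/186904 + 173075 = 32348409801/186904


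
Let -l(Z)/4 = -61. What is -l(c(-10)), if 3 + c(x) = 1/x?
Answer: -244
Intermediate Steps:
c(x) = -3 + 1/x
l(Z) = 244 (l(Z) = -4*(-61) = 244)
-l(c(-10)) = -1*244 = -244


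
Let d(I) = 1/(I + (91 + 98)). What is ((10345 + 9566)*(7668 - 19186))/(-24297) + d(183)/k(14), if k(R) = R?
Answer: 4375004297/463512 ≈ 9438.8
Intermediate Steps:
d(I) = 1/(189 + I) (d(I) = 1/(I + 189) = 1/(189 + I))
((10345 + 9566)*(7668 - 19186))/(-24297) + d(183)/k(14) = ((10345 + 9566)*(7668 - 19186))/(-24297) + 1/((189 + 183)*14) = (19911*(-11518))*(-1/24297) + (1/14)/372 = -229334898*(-1/24297) + (1/372)*(1/14) = 5880382/623 + 1/5208 = 4375004297/463512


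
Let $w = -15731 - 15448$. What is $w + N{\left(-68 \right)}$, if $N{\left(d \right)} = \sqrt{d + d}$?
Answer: $-31179 + 2 i \sqrt{34} \approx -31179.0 + 11.662 i$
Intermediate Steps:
$N{\left(d \right)} = \sqrt{2} \sqrt{d}$ ($N{\left(d \right)} = \sqrt{2 d} = \sqrt{2} \sqrt{d}$)
$w = -31179$
$w + N{\left(-68 \right)} = -31179 + \sqrt{2} \sqrt{-68} = -31179 + \sqrt{2} \cdot 2 i \sqrt{17} = -31179 + 2 i \sqrt{34}$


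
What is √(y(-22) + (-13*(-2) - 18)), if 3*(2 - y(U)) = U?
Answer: 2*√39/3 ≈ 4.1633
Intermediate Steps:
y(U) = 2 - U/3
√(y(-22) + (-13*(-2) - 18)) = √((2 - ⅓*(-22)) + (-13*(-2) - 18)) = √((2 + 22/3) + (26 - 18)) = √(28/3 + 8) = √(52/3) = 2*√39/3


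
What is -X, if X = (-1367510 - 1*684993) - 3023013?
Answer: 5075516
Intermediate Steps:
X = -5075516 (X = (-1367510 - 684993) - 3023013 = -2052503 - 3023013 = -5075516)
-X = -1*(-5075516) = 5075516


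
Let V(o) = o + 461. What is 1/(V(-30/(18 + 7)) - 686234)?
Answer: -5/3428871 ≈ -1.4582e-6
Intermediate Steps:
V(o) = 461 + o
1/(V(-30/(18 + 7)) - 686234) = 1/((461 - 30/(18 + 7)) - 686234) = 1/((461 - 30/25) - 686234) = 1/((461 - 30*1/25) - 686234) = 1/((461 - 6/5) - 686234) = 1/(2299/5 - 686234) = 1/(-3428871/5) = -5/3428871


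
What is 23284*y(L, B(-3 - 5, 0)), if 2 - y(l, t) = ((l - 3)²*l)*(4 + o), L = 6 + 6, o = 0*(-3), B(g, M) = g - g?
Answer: -90481624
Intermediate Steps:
B(g, M) = 0
o = 0
L = 12
y(l, t) = 2 - 4*l*(-3 + l)² (y(l, t) = 2 - (l - 3)²*l*(4 + 0) = 2 - (-3 + l)²*l*4 = 2 - l*(-3 + l)²*4 = 2 - 4*l*(-3 + l)²)
23284*y(L, B(-3 - 5, 0)) = 23284*(2 - 4*12*(-3 + 12)²) = 23284*(2 - 4*12*9²) = 23284*(2 - 4*12*81) = 23284*(2 - 3888) = 23284*(-3886) = -90481624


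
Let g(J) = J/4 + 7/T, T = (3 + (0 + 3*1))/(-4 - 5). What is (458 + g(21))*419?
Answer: 758809/4 ≈ 1.8970e+5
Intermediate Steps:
T = -⅔ (T = (3 + (0 + 3))/(-9) = (3 + 3)*(-⅑) = 6*(-⅑) = -⅔ ≈ -0.66667)
g(J) = -21/2 + J/4 (g(J) = J/4 + 7/(-⅔) = J*(¼) + 7*(-3/2) = J/4 - 21/2 = -21/2 + J/4)
(458 + g(21))*419 = (458 + (-21/2 + (¼)*21))*419 = (458 + (-21/2 + 21/4))*419 = (458 - 21/4)*419 = (1811/4)*419 = 758809/4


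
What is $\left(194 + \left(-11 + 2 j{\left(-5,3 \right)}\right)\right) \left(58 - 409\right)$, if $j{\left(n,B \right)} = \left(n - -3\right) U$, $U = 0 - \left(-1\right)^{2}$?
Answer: $-65637$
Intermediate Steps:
$U = -1$ ($U = 0 - 1 = -1$)
$j{\left(n,B \right)} = -3 - n$ ($j{\left(n,B \right)} = \left(n - -3\right) \left(-1\right) = \left(n + 3\right) \left(-1\right) = \left(3 + n\right) \left(-1\right) = -3 - n$)
$\left(194 + \left(-11 + 2 j{\left(-5,3 \right)}\right)\right) \left(58 - 409\right) = \left(194 - \left(11 - 2 \left(-3 - -5\right)\right)\right) \left(58 - 409\right) = \left(194 - \left(11 - 2 \left(-3 + 5\right)\right)\right) \left(-351\right) = \left(194 + \left(-11 + 2 \cdot 2\right)\right) \left(-351\right) = \left(194 + \left(-11 + 4\right)\right) \left(-351\right) = \left(194 - 7\right) \left(-351\right) = 187 \left(-351\right) = -65637$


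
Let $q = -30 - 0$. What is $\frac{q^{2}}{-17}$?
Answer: $- \frac{900}{17} \approx -52.941$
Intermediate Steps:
$q = -30$ ($q = -30 + 0 = -30$)
$\frac{q^{2}}{-17} = \frac{\left(-30\right)^{2}}{-17} = \left(- \frac{1}{17}\right) 900 = - \frac{900}{17}$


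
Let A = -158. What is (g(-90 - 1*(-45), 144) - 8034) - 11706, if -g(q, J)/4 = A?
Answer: -19108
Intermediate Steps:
g(q, J) = 632 (g(q, J) = -4*(-158) = 632)
(g(-90 - 1*(-45), 144) - 8034) - 11706 = (632 - 8034) - 11706 = -7402 - 11706 = -19108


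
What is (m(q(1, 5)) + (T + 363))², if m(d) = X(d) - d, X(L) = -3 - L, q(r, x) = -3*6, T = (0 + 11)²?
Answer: 267289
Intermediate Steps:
T = 121 (T = 11² = 121)
q(r, x) = -18
m(d) = -3 - 2*d (m(d) = (-3 - d) - d = -3 - 2*d)
(m(q(1, 5)) + (T + 363))² = ((-3 - 2*(-18)) + (121 + 363))² = ((-3 + 36) + 484)² = (33 + 484)² = 517² = 267289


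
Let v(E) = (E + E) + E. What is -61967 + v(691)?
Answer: -59894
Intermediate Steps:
v(E) = 3*E (v(E) = 2*E + E = 3*E)
-61967 + v(691) = -61967 + 3*691 = -61967 + 2073 = -59894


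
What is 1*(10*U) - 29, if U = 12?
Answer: 91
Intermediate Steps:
1*(10*U) - 29 = 1*(10*12) - 29 = 1*120 - 29 = 120 - 29 = 91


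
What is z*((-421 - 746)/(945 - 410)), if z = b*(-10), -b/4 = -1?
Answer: 9336/107 ≈ 87.252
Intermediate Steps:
b = 4 (b = -4*(-1) = 4)
z = -40 (z = 4*(-10) = -40)
z*((-421 - 746)/(945 - 410)) = -40*(-421 - 746)/(945 - 410) = -(-46680)/535 = -40*(-1167/535) = 9336/107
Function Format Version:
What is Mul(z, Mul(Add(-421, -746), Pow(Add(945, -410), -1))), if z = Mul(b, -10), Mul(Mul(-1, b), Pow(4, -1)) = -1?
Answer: Rational(9336, 107) ≈ 87.252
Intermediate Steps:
b = 4 (b = Mul(-4, -1) = 4)
z = -40 (z = Mul(4, -10) = -40)
Mul(z, Mul(Add(-421, -746), Pow(Add(945, -410), -1))) = Mul(-40, Mul(Add(-421, -746), Pow(Add(945, -410), -1))) = Mul(-40, Mul(-1167, Pow(535, -1))) = Mul(-40, Mul(-1167, Rational(1, 535))) = Mul(-40, Rational(-1167, 535)) = Rational(9336, 107)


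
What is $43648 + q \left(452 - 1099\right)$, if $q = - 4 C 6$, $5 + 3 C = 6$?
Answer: $48824$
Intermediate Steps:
$C = \frac{1}{3}$ ($C = - \frac{5}{3} + \frac{1}{3} \cdot 6 = - \frac{5}{3} + 2 = \frac{1}{3} \approx 0.33333$)
$q = -8$ ($q = \left(-4\right) \frac{1}{3} \cdot 6 = \left(- \frac{4}{3}\right) 6 = -8$)
$43648 + q \left(452 - 1099\right) = 43648 - 8 \left(452 - 1099\right) = 43648 - -5176 = 43648 + 5176 = 48824$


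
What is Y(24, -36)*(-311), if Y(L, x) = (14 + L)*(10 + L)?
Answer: -401812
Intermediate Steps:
Y(L, x) = (10 + L)*(14 + L)
Y(24, -36)*(-311) = (140 + 24² + 24*24)*(-311) = (140 + 576 + 576)*(-311) = 1292*(-311) = -401812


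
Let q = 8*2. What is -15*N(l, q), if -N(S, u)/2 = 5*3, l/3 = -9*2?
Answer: 450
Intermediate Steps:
l = -54 (l = 3*(-9*2) = 3*(-18) = -54)
q = 16
N(S, u) = -30 (N(S, u) = -10*3 = -2*15 = -30)
-15*N(l, q) = -15*(-30) = 450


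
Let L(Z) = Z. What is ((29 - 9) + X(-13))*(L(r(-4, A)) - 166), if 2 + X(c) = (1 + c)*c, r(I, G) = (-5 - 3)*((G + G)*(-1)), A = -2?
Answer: -34452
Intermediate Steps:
r(I, G) = 16*G (r(I, G) = -8*2*G*(-1) = -(-16)*G = 16*G)
X(c) = -2 + c*(1 + c) (X(c) = -2 + (1 + c)*c = -2 + c*(1 + c))
((29 - 9) + X(-13))*(L(r(-4, A)) - 166) = ((29 - 9) + (-2 - 13 + (-13)²))*(16*(-2) - 166) = (20 + (-2 - 13 + 169))*(-32 - 166) = (20 + 154)*(-198) = 174*(-198) = -34452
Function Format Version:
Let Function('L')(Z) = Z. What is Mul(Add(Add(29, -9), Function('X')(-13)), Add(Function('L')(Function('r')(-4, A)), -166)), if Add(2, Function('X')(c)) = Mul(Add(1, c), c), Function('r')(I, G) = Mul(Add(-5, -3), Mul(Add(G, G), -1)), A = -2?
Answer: -34452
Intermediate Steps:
Function('r')(I, G) = Mul(16, G) (Function('r')(I, G) = Mul(-8, Mul(Mul(2, G), -1)) = Mul(-8, Mul(-2, G)) = Mul(16, G))
Function('X')(c) = Add(-2, Mul(c, Add(1, c))) (Function('X')(c) = Add(-2, Mul(Add(1, c), c)) = Add(-2, Mul(c, Add(1, c))))
Mul(Add(Add(29, -9), Function('X')(-13)), Add(Function('L')(Function('r')(-4, A)), -166)) = Mul(Add(Add(29, -9), Add(-2, -13, Pow(-13, 2))), Add(Mul(16, -2), -166)) = Mul(Add(20, Add(-2, -13, 169)), Add(-32, -166)) = Mul(Add(20, 154), -198) = Mul(174, -198) = -34452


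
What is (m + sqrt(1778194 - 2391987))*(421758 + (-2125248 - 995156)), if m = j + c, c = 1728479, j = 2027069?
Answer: -10134894588008 - 2698646*I*sqrt(613793) ≈ -1.0135e+13 - 2.1143e+9*I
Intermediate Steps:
m = 3755548 (m = 2027069 + 1728479 = 3755548)
(m + sqrt(1778194 - 2391987))*(421758 + (-2125248 - 995156)) = (3755548 + sqrt(1778194 - 2391987))*(421758 + (-2125248 - 995156)) = (3755548 + sqrt(-613793))*(421758 - 3120404) = (3755548 + I*sqrt(613793))*(-2698646) = -10134894588008 - 2698646*I*sqrt(613793)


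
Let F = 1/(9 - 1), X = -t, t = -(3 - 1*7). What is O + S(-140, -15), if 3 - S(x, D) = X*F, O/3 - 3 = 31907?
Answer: 191467/2 ≈ 95734.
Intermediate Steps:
O = 95730 (O = 9 + 3*31907 = 9 + 95721 = 95730)
t = 4 (t = -(3 - 7) = -1*(-4) = 4)
X = -4 (X = -1*4 = -4)
F = 1/8 ≈ 0.12500
S(x, D) = 7/2 (S(x, D) = 3 - (-4)/8 = 3 - 1*(-1/2) = 3 + 1/2 = 7/2)
O + S(-140, -15) = 95730 + 7/2 = 191467/2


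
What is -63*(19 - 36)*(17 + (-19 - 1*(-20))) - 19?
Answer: 19259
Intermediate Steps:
-63*(19 - 36)*(17 + (-19 - 1*(-20))) - 19 = -(-1071)*(17 + (-19 + 20)) - 19 = -(-1071)*(17 + 1) - 19 = -(-1071)*18 - 19 = -63*(-306) - 19 = 19278 - 19 = 19259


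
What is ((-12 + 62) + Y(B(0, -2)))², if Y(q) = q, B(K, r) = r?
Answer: 2304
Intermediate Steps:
((-12 + 62) + Y(B(0, -2)))² = ((-12 + 62) - 2)² = (50 - 2)² = 48² = 2304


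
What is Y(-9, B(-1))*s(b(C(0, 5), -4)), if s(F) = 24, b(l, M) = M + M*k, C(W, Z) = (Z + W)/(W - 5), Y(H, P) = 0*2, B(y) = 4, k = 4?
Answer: 0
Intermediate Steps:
Y(H, P) = 0
C(W, Z) = (W + Z)/(-5 + W)
b(l, M) = 5*M (b(l, M) = M + M*4 = M + 4*M = 5*M)
Y(-9, B(-1))*s(b(C(0, 5), -4)) = 0*24 = 0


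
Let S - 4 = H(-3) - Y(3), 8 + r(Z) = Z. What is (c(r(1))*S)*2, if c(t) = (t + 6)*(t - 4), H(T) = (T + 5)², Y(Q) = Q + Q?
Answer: 44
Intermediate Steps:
r(Z) = -8 + Z
Y(Q) = 2*Q
H(T) = (5 + T)²
c(t) = (-4 + t)*(6 + t) (c(t) = (6 + t)*(-4 + t) = (-4 + t)*(6 + t))
S = 2 (S = 4 + ((5 - 3)² - 2*3) = 4 + (2² - 1*6) = 4 + (4 - 6) = 4 - 2 = 2)
(c(r(1))*S)*2 = ((-24 + (-8 + 1)² + 2*(-8 + 1))*2)*2 = ((-24 + (-7)² + 2*(-7))*2)*2 = ((-24 + 49 - 14)*2)*2 = (11*2)*2 = 22*2 = 44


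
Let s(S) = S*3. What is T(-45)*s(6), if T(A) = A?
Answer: -810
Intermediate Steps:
s(S) = 3*S
T(-45)*s(6) = -135*6 = -45*18 = -810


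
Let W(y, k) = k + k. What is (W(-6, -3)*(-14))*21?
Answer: 1764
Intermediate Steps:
W(y, k) = 2*k
(W(-6, -3)*(-14))*21 = ((2*(-3))*(-14))*21 = -6*(-14)*21 = 84*21 = 1764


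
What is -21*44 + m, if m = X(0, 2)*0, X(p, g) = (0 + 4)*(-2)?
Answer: -924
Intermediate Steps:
X(p, g) = -8 (X(p, g) = 4*(-2) = -8)
m = 0 (m = -8*0 = 0)
-21*44 + m = -21*44 + 0 = -924 + 0 = -924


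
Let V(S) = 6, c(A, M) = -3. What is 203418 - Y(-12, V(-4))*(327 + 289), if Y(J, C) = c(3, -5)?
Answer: 205266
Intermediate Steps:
Y(J, C) = -3
203418 - Y(-12, V(-4))*(327 + 289) = 203418 - (-3)*(327 + 289) = 203418 - (-3)*616 = 203418 - 1*(-1848) = 203418 + 1848 = 205266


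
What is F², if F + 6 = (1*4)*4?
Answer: 100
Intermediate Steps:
F = 10 (F = -6 + (1*4)*4 = -6 + 4*4 = -6 + 16 = 10)
F² = 10² = 100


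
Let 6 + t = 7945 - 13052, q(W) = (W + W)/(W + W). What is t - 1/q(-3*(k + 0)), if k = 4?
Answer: -5114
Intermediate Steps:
q(W) = 1 (q(W) = (2*W)/((2*W)) = (2*W)*(1/(2*W)) = 1)
t = -5113 (t = -6 + (7945 - 13052) = -6 - 5107 = -5113)
t - 1/q(-3*(k + 0)) = -5113 - 1/1 = -5113 - 1*1 = -5113 - 1 = -5114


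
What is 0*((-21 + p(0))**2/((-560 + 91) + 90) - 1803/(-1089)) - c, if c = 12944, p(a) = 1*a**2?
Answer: -12944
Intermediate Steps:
p(a) = a**2
0*((-21 + p(0))**2/((-560 + 91) + 90) - 1803/(-1089)) - c = 0*((-21 + 0**2)**2/((-560 + 91) + 90) - 1803/(-1089)) - 1*12944 = 0*((-21 + 0)**2/(-469 + 90) - 1803*(-1/1089)) - 12944 = 0*((-21)**2/(-379) + 601/363) - 12944 = 0*(441*(-1/379) + 601/363) - 12944 = 0*(-441/379 + 601/363) - 12944 = 0*(67696/137577) - 12944 = 0 - 12944 = -12944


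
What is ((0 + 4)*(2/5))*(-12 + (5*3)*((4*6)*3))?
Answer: 8544/5 ≈ 1708.8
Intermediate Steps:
((0 + 4)*(2/5))*(-12 + (5*3)*((4*6)*3)) = (4*(2*(⅕)))*(-12 + 15*(24*3)) = (4*(⅖))*(-12 + 15*72) = 8*(-12 + 1080)/5 = (8/5)*1068 = 8544/5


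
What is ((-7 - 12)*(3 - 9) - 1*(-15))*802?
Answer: 103458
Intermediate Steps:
((-7 - 12)*(3 - 9) - 1*(-15))*802 = (-19*(-6) + 15)*802 = (114 + 15)*802 = 129*802 = 103458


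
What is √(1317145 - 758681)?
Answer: 8*√8726 ≈ 747.30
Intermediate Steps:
√(1317145 - 758681) = √558464 = 8*√8726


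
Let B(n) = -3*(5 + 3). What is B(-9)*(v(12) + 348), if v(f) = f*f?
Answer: -11808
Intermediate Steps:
B(n) = -24 (B(n) = -3*8 = -24)
v(f) = f²
B(-9)*(v(12) + 348) = -24*(12² + 348) = -24*(144 + 348) = -24*492 = -11808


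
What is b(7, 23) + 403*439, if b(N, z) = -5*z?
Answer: 176802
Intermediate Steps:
b(7, 23) + 403*439 = -5*23 + 403*439 = -115 + 176917 = 176802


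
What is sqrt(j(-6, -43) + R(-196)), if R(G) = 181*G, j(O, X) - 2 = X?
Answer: I*sqrt(35517) ≈ 188.46*I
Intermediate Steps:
j(O, X) = 2 + X
sqrt(j(-6, -43) + R(-196)) = sqrt((2 - 43) + 181*(-196)) = sqrt(-41 - 35476) = sqrt(-35517) = I*sqrt(35517)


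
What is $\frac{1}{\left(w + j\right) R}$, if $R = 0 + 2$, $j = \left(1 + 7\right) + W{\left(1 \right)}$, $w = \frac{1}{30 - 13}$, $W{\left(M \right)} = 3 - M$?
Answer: $\frac{17}{342} \approx 0.049708$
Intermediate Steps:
$w = \frac{1}{17} \approx 0.058824$
$j = 10$ ($j = \left(1 + 7\right) + \left(3 - 1\right) = 8 + \left(3 - 1\right) = 8 + 2 = 10$)
$R = 2$
$\frac{1}{\left(w + j\right) R} = \frac{1}{\left(\frac{1}{17} + 10\right) 2} = \frac{1}{\frac{171}{17} \cdot 2} = \frac{1}{\frac{342}{17}} = \frac{17}{342}$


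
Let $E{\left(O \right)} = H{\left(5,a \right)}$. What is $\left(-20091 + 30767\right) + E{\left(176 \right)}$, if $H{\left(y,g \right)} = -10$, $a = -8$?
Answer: $10666$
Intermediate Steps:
$E{\left(O \right)} = -10$
$\left(-20091 + 30767\right) + E{\left(176 \right)} = \left(-20091 + 30767\right) - 10 = 10676 - 10 = 10666$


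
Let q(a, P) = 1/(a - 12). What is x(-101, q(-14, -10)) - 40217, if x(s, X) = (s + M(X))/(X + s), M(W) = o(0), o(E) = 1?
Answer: -105647459/2627 ≈ -40216.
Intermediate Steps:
M(W) = 1
q(a, P) = 1/(-12 + a)
x(s, X) = (1 + s)/(X + s) (x(s, X) = (s + 1)/(X + s) = (1 + s)/(X + s))
x(-101, q(-14, -10)) - 40217 = (1 - 101)/(1/(-12 - 14) - 101) - 40217 = -100/(1/(-26) - 101) - 40217 = -100/(-1/26 - 101) - 40217 = -100/(-2627/26) - 40217 = -26/2627*(-100) - 40217 = 2600/2627 - 40217 = -105647459/2627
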